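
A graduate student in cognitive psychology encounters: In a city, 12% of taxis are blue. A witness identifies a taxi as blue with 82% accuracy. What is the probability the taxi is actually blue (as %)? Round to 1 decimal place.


P(blue | says blue) = P(says blue | blue)*P(blue) / [P(says blue | blue)*P(blue) + P(says blue | not blue)*P(not blue)]
Numerator = 0.82 * 0.12 = 0.0984
False identification = 0.18 * 0.88 = 0.1584
P = 0.0984 / (0.0984 + 0.1584)
= 0.0984 / 0.2568
As percentage = 38.3


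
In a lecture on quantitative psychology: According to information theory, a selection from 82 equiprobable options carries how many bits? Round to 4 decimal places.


H = log2(n)
H = log2(82)
= 6.3576


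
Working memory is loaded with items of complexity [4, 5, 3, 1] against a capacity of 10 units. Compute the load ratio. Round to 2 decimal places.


Total complexity = 4 + 5 + 3 + 1 = 13
Load = total / capacity = 13 / 10
= 1.30


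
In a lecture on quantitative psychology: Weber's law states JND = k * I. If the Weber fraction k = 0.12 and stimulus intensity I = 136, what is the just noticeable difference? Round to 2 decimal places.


JND = k * I
JND = 0.12 * 136
= 16.32


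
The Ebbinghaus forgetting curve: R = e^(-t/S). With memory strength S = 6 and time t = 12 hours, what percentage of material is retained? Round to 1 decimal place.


R = e^(-t/S)
-t/S = -12/6 = -2.0
R = e^(-2.0) = 0.135335
Percentage = 0.135335 * 100
= 13.5


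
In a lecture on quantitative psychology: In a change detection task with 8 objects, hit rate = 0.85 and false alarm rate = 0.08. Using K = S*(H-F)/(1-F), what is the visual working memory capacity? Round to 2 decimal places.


K = S * (H - F) / (1 - F)
H - F = 0.77
1 - F = 0.92
K = 8 * 0.77 / 0.92
= 6.70


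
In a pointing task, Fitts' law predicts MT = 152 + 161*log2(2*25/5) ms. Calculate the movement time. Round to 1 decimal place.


MT = 152 + 161 * log2(2*25/5)
2D/W = 10.0
log2(10.0) = 3.3219
MT = 152 + 161 * 3.3219
= 686.8 ms


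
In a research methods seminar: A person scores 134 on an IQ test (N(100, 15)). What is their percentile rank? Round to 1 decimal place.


z = (IQ - mean) / SD
z = (134 - 100) / 15 = 2.2667
Percentile = Phi(2.2667) * 100
Phi(2.2667) = 0.988296
= 98.8


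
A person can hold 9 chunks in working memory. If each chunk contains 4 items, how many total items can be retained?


Total items = chunks * items_per_chunk
= 9 * 4
= 36


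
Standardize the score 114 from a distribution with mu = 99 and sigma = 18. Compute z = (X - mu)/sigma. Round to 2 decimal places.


z = (X - mu) / sigma
= (114 - 99) / 18
= 15 / 18
= 0.83


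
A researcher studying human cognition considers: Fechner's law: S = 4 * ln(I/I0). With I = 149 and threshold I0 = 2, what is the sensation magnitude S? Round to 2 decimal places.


S = 4 * ln(149/2)
I/I0 = 74.5
ln(74.5) = 4.3108
S = 4 * 4.3108
= 17.24


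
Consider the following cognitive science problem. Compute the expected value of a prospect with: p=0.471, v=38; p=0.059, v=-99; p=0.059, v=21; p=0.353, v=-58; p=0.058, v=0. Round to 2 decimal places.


EU = sum(p_i * v_i)
0.471 * 38 = 17.898
0.059 * -99 = -5.841
0.059 * 21 = 1.239
0.353 * -58 = -20.474
0.058 * 0 = 0.0
EU = 17.898 + -5.841 + 1.239 + -20.474 + 0.0
= -7.18


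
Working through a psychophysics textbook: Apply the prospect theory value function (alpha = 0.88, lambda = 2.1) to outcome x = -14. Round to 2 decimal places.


Since x = -14 < 0, use v(x) = -lambda*(-x)^alpha
(-x) = 14
14^0.88 = 10.1998
v(-14) = -2.1 * 10.1998
= -21.42


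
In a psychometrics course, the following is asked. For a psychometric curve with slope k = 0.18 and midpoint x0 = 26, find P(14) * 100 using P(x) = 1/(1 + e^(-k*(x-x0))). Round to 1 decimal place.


P(x) = 1/(1 + e^(-0.18*(14 - 26)))
Exponent = -0.18 * -12 = 2.16
e^(2.16) = 8.671138
P = 1/(1 + 8.671138) = 0.1034
Percentage = 10.3


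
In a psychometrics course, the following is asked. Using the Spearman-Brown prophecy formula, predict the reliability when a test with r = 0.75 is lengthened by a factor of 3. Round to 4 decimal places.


r_new = n*r / (1 + (n-1)*r)
Numerator = 3 * 0.75 = 2.25
Denominator = 1 + 2 * 0.75 = 2.5
r_new = 2.25 / 2.5
= 0.9000


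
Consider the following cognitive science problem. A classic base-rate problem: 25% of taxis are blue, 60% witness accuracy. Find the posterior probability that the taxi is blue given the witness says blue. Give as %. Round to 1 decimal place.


P(blue | says blue) = P(says blue | blue)*P(blue) / [P(says blue | blue)*P(blue) + P(says blue | not blue)*P(not blue)]
Numerator = 0.6 * 0.25 = 0.15
False identification = 0.4 * 0.75 = 0.3
P = 0.15 / (0.15 + 0.3)
= 0.15 / 0.45
As percentage = 33.3


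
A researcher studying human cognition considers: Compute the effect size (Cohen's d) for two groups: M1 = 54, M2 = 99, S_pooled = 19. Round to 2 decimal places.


Cohen's d = (M1 - M2) / S_pooled
= (54 - 99) / 19
= -45 / 19
= -2.37


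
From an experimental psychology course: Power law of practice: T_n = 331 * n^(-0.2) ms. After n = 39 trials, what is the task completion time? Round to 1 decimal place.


T_n = 331 * 39^(-0.2)
39^(-0.2) = 0.480604
T_n = 331 * 0.480604
= 159.1 ms


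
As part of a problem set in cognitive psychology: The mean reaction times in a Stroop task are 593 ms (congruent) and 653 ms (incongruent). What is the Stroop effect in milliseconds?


Stroop effect = RT(incongruent) - RT(congruent)
= 653 - 593
= 60 ms


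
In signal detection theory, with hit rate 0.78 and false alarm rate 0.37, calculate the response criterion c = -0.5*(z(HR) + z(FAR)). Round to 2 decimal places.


c = -0.5 * (z(HR) + z(FAR))
z(0.78) = 0.7722
z(0.37) = -0.3319
c = -0.5 * (0.7722 + -0.3319)
= -0.5 * 0.4403
= -0.22


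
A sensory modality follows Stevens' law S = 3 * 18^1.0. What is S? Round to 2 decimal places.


S = 3 * 18^1.0
18^1.0 = 18.0
S = 3 * 18.0
= 54.00


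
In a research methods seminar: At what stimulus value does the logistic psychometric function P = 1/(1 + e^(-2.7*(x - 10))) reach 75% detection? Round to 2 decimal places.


At P = 0.75: 0.75 = 1/(1 + e^(-k*(x-x0)))
Solving: e^(-k*(x-x0)) = 1/3
x = x0 + ln(3)/k
ln(3) = 1.0986
x = 10 + 1.0986/2.7
= 10 + 0.4069
= 10.41


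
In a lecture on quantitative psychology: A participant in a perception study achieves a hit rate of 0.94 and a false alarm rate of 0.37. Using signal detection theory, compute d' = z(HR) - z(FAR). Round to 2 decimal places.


d' = z(HR) - z(FAR)
z(0.94) = 1.5548
z(0.37) = -0.3319
d' = 1.5548 - -0.3319
= 1.89


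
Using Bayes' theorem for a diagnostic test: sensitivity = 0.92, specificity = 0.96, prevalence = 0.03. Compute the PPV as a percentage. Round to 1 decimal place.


PPV = (sens * prev) / (sens * prev + (1-spec) * (1-prev))
Numerator = 0.92 * 0.03 = 0.0276
P(positive and no disease) = (1 - spec) * (1 - prev) = (1 - 0.96) * (1 - 0.03) = 0.0388
Denominator = 0.0276 + 0.0388 = 0.0664
PPV = 0.0276 / 0.0664 = 0.415663
As percentage = 41.6


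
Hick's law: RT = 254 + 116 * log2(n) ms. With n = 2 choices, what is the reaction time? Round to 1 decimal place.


RT = 254 + 116 * log2(2)
log2(2) = 1.0
RT = 254 + 116 * 1.0
= 254 + 116.0
= 370.0 ms


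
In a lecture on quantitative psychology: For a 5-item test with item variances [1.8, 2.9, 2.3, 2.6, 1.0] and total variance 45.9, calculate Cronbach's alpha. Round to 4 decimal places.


alpha = (k/(k-1)) * (1 - sum(s_i^2)/s_total^2)
sum(item variances) = 10.6
k/(k-1) = 5/4 = 1.25
1 - 10.6/45.9 = 1 - 0.230937 = 0.769063
alpha = 1.25 * 0.769063
= 0.9613


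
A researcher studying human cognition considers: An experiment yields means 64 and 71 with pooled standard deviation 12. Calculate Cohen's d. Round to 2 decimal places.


Cohen's d = (M1 - M2) / S_pooled
= (64 - 71) / 12
= -7 / 12
= -0.58


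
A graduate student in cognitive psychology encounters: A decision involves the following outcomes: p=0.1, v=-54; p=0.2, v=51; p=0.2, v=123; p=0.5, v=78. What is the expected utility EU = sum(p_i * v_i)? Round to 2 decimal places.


EU = sum(p_i * v_i)
0.1 * -54 = -5.4
0.2 * 51 = 10.2
0.2 * 123 = 24.6
0.5 * 78 = 39.0
EU = -5.4 + 10.2 + 24.6 + 39.0
= 68.40


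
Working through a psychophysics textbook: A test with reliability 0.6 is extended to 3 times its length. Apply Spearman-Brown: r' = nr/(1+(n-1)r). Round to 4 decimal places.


r_new = n*r / (1 + (n-1)*r)
Numerator = 3 * 0.6 = 1.8
Denominator = 1 + 2 * 0.6 = 2.2
r_new = 1.8 / 2.2
= 0.8182


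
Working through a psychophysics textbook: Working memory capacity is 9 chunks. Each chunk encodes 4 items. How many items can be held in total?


Total items = chunks * items_per_chunk
= 9 * 4
= 36


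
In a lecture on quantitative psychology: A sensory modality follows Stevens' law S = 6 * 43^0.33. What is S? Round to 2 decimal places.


S = 6 * 43^0.33
43^0.33 = 3.4597
S = 6 * 3.4597
= 20.76


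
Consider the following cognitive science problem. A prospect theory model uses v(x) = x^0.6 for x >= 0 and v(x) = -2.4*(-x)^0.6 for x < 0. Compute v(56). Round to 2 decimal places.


Since x = 56 >= 0, use v(x) = x^0.6
56^0.6 = 11.1921
v(56) = 11.19


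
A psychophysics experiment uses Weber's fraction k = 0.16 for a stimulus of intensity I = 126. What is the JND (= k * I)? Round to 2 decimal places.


JND = k * I
JND = 0.16 * 126
= 20.16


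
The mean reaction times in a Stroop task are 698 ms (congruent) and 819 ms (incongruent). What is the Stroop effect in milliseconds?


Stroop effect = RT(incongruent) - RT(congruent)
= 819 - 698
= 121 ms


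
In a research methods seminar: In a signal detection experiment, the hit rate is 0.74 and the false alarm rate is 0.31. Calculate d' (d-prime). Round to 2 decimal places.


d' = z(HR) - z(FAR)
z(0.74) = 0.6433
z(0.31) = -0.4959
d' = 0.6433 - -0.4959
= 1.14


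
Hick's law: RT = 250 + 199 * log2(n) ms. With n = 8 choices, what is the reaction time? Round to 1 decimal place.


RT = 250 + 199 * log2(8)
log2(8) = 3.0
RT = 250 + 199 * 3.0
= 250 + 597.0
= 847.0 ms


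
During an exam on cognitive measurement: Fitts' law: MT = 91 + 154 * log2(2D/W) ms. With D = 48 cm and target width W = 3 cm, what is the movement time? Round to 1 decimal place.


MT = 91 + 154 * log2(2*48/3)
2D/W = 32.0
log2(32.0) = 5.0
MT = 91 + 154 * 5.0
= 861.0 ms


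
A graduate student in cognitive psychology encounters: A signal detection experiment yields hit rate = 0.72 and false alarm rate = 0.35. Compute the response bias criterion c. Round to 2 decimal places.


c = -0.5 * (z(HR) + z(FAR))
z(0.72) = 0.5828
z(0.35) = -0.3853
c = -0.5 * (0.5828 + -0.3853)
= -0.5 * 0.1975
= -0.10


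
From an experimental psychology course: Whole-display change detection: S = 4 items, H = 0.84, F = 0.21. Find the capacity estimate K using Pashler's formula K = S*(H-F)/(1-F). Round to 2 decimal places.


K = S * (H - F) / (1 - F)
H - F = 0.63
1 - F = 0.79
K = 4 * 0.63 / 0.79
= 3.19


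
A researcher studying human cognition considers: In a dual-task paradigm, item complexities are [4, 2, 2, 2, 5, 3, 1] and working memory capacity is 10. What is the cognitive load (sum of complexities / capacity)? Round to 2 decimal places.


Total complexity = 4 + 2 + 2 + 2 + 5 + 3 + 1 = 19
Load = total / capacity = 19 / 10
= 1.90


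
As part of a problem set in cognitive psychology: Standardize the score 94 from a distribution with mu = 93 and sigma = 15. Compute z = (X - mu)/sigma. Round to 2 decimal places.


z = (X - mu) / sigma
= (94 - 93) / 15
= 1 / 15
= 0.07


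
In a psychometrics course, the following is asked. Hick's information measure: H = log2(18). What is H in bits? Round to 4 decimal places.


H = log2(n)
H = log2(18)
= 4.1699


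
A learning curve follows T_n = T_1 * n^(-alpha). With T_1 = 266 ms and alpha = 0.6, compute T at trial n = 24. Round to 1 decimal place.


T_n = 266 * 24^(-0.6)
24^(-0.6) = 0.14855
T_n = 266 * 0.14855
= 39.5 ms


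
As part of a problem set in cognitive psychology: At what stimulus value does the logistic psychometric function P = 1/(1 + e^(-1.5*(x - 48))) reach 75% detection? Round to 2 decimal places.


At P = 0.75: 0.75 = 1/(1 + e^(-k*(x-x0)))
Solving: e^(-k*(x-x0)) = 1/3
x = x0 + ln(3)/k
ln(3) = 1.0986
x = 48 + 1.0986/1.5
= 48 + 0.7324
= 48.73


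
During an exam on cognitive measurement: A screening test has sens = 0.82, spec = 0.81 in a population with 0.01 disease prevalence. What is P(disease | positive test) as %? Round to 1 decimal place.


PPV = (sens * prev) / (sens * prev + (1-spec) * (1-prev))
Numerator = 0.82 * 0.01 = 0.0082
P(positive and no disease) = (1 - spec) * (1 - prev) = (1 - 0.81) * (1 - 0.01) = 0.1881
Denominator = 0.0082 + 0.1881 = 0.1963
PPV = 0.0082 / 0.1963 = 0.041773
As percentage = 4.2


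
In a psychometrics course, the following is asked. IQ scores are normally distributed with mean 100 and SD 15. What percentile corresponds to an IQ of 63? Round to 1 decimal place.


z = (IQ - mean) / SD
z = (63 - 100) / 15 = -2.4667
Percentile = Phi(-2.4667) * 100
Phi(-2.4667) = 0.006818
= 0.7


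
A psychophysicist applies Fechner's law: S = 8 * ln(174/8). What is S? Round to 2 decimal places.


S = 8 * ln(174/8)
I/I0 = 21.75
ln(21.75) = 3.0796
S = 8 * 3.0796
= 24.64


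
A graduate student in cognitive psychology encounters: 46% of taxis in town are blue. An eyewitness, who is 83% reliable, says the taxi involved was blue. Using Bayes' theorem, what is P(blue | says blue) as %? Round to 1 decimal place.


P(blue | says blue) = P(says blue | blue)*P(blue) / [P(says blue | blue)*P(blue) + P(says blue | not blue)*P(not blue)]
Numerator = 0.83 * 0.46 = 0.3818
False identification = 0.17 * 0.54 = 0.0918
P = 0.3818 / (0.3818 + 0.0918)
= 0.3818 / 0.4736
As percentage = 80.6


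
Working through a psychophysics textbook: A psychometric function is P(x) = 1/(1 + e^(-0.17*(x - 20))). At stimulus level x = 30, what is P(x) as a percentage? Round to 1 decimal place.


P(x) = 1/(1 + e^(-0.17*(30 - 20)))
Exponent = -0.17 * 10 = -1.7
e^(-1.7) = 0.182684
P = 1/(1 + 0.182684) = 0.845534
Percentage = 84.6


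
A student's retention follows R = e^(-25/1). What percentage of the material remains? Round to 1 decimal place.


R = e^(-t/S)
-t/S = -25/1 = -25.0
R = e^(-25.0) = 0.0
Percentage = 0.0 * 100
= 0.0


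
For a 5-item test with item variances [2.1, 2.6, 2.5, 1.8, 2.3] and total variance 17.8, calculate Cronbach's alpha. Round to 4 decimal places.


alpha = (k/(k-1)) * (1 - sum(s_i^2)/s_total^2)
sum(item variances) = 11.3
k/(k-1) = 5/4 = 1.25
1 - 11.3/17.8 = 1 - 0.634831 = 0.365169
alpha = 1.25 * 0.365169
= 0.4565


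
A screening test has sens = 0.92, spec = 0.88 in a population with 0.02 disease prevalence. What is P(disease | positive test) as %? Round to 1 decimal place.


PPV = (sens * prev) / (sens * prev + (1-spec) * (1-prev))
Numerator = 0.92 * 0.02 = 0.0184
P(positive and no disease) = (1 - spec) * (1 - prev) = (1 - 0.88) * (1 - 0.02) = 0.1176
Denominator = 0.0184 + 0.1176 = 0.136
PPV = 0.0184 / 0.136 = 0.135294
As percentage = 13.5


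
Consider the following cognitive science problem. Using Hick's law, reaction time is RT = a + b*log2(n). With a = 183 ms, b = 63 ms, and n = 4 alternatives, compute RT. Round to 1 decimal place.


RT = 183 + 63 * log2(4)
log2(4) = 2.0
RT = 183 + 63 * 2.0
= 183 + 126.0
= 309.0 ms


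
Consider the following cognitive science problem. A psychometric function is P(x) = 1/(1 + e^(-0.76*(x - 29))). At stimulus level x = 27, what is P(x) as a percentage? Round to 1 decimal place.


P(x) = 1/(1 + e^(-0.76*(27 - 29)))
Exponent = -0.76 * -2 = 1.52
e^(1.52) = 4.572225
P = 1/(1 + 4.572225) = 0.179462
Percentage = 17.9


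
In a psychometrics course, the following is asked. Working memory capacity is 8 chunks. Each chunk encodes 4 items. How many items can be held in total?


Total items = chunks * items_per_chunk
= 8 * 4
= 32


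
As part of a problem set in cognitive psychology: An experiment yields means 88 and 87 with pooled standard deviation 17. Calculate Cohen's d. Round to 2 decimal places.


Cohen's d = (M1 - M2) / S_pooled
= (88 - 87) / 17
= 1 / 17
= 0.06


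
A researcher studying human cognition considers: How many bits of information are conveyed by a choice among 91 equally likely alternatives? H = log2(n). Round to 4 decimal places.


H = log2(n)
H = log2(91)
= 6.5078


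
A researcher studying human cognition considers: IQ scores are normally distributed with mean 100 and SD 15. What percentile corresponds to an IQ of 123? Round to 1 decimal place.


z = (IQ - mean) / SD
z = (123 - 100) / 15 = 1.5333
Percentile = Phi(1.5333) * 100
Phi(1.5333) = 0.937399
= 93.7


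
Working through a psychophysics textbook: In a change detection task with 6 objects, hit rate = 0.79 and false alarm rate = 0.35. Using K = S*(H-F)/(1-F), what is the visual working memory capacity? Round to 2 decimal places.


K = S * (H - F) / (1 - F)
H - F = 0.44
1 - F = 0.65
K = 6 * 0.44 / 0.65
= 4.06


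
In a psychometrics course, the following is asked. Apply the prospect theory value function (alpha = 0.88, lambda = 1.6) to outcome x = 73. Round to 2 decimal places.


Since x = 73 >= 0, use v(x) = x^0.88
73^0.88 = 43.6239
v(73) = 43.62


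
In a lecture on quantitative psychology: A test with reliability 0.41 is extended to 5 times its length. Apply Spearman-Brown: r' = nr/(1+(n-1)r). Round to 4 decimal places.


r_new = n*r / (1 + (n-1)*r)
Numerator = 5 * 0.41 = 2.05
Denominator = 1 + 4 * 0.41 = 2.64
r_new = 2.05 / 2.64
= 0.7765


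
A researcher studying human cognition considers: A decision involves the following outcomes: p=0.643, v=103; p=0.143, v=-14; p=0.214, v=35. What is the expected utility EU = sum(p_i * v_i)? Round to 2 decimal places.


EU = sum(p_i * v_i)
0.643 * 103 = 66.229
0.143 * -14 = -2.002
0.214 * 35 = 7.49
EU = 66.229 + -2.002 + 7.49
= 71.72


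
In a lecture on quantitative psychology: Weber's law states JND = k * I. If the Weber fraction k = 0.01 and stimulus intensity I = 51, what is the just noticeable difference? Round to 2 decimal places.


JND = k * I
JND = 0.01 * 51
= 0.51


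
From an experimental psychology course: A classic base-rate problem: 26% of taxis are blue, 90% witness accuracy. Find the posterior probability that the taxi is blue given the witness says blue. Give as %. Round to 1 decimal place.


P(blue | says blue) = P(says blue | blue)*P(blue) / [P(says blue | blue)*P(blue) + P(says blue | not blue)*P(not blue)]
Numerator = 0.9 * 0.26 = 0.234
False identification = 0.1 * 0.74 = 0.074
P = 0.234 / (0.234 + 0.074)
= 0.234 / 0.308
As percentage = 76.0


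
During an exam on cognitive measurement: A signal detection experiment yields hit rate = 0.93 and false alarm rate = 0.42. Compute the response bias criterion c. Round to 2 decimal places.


c = -0.5 * (z(HR) + z(FAR))
z(0.93) = 1.4758
z(0.42) = -0.2019
c = -0.5 * (1.4758 + -0.2019)
= -0.5 * 1.2739
= -0.64


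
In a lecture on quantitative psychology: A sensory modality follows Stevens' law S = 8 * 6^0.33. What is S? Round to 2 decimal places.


S = 8 * 6^0.33
6^0.33 = 1.8063
S = 8 * 1.8063
= 14.45


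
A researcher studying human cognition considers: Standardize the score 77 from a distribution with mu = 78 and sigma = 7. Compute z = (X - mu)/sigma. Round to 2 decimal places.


z = (X - mu) / sigma
= (77 - 78) / 7
= -1 / 7
= -0.14


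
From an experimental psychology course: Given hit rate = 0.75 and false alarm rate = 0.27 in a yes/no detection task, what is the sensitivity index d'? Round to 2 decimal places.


d' = z(HR) - z(FAR)
z(0.75) = 0.6745
z(0.27) = -0.6128
d' = 0.6745 - -0.6128
= 1.29


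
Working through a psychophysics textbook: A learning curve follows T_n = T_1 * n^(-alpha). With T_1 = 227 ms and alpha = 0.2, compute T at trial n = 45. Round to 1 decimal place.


T_n = 227 * 45^(-0.2)
45^(-0.2) = 0.467044
T_n = 227 * 0.467044
= 106.0 ms


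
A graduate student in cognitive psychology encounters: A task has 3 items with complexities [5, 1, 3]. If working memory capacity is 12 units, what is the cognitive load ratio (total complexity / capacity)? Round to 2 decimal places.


Total complexity = 5 + 1 + 3 = 9
Load = total / capacity = 9 / 12
= 0.75


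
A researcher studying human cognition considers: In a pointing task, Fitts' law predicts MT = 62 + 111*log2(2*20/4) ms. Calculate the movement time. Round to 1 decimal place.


MT = 62 + 111 * log2(2*20/4)
2D/W = 10.0
log2(10.0) = 3.3219
MT = 62 + 111 * 3.3219
= 430.7 ms


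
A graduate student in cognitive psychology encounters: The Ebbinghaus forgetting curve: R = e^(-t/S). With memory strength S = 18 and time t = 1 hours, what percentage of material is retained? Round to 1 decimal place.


R = e^(-t/S)
-t/S = -1/18 = -0.055556
R = e^(-0.055556) = 0.945959
Percentage = 0.945959 * 100
= 94.6


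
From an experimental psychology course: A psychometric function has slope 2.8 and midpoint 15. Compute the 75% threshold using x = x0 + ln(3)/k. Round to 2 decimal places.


At P = 0.75: 0.75 = 1/(1 + e^(-k*(x-x0)))
Solving: e^(-k*(x-x0)) = 1/3
x = x0 + ln(3)/k
ln(3) = 1.0986
x = 15 + 1.0986/2.8
= 15 + 0.3924
= 15.39


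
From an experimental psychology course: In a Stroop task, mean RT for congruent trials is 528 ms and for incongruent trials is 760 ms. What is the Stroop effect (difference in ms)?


Stroop effect = RT(incongruent) - RT(congruent)
= 760 - 528
= 232 ms


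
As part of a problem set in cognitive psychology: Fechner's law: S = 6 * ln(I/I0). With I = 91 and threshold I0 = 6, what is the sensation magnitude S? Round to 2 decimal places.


S = 6 * ln(91/6)
I/I0 = 15.166667
ln(15.166667) = 2.7191
S = 6 * 2.7191
= 16.31


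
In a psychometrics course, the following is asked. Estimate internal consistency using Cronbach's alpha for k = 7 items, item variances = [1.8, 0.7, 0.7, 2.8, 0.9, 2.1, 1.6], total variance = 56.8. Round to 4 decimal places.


alpha = (k/(k-1)) * (1 - sum(s_i^2)/s_total^2)
sum(item variances) = 10.6
k/(k-1) = 7/6 = 1.166667
1 - 10.6/56.8 = 1 - 0.18662 = 0.81338
alpha = 1.166667 * 0.81338
= 0.9489


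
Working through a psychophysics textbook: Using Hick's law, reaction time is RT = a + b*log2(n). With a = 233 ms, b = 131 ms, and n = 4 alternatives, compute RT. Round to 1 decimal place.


RT = 233 + 131 * log2(4)
log2(4) = 2.0
RT = 233 + 131 * 2.0
= 233 + 262.0
= 495.0 ms


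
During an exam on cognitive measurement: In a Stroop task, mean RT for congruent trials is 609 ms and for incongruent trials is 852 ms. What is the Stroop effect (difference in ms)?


Stroop effect = RT(incongruent) - RT(congruent)
= 852 - 609
= 243 ms


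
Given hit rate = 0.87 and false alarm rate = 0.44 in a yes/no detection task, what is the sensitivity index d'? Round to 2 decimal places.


d' = z(HR) - z(FAR)
z(0.87) = 1.1264
z(0.44) = -0.151
d' = 1.1264 - -0.151
= 1.28


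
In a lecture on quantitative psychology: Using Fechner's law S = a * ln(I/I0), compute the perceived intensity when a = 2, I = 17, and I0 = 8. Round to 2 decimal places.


S = 2 * ln(17/8)
I/I0 = 2.125
ln(2.125) = 0.7538
S = 2 * 0.7538
= 1.51


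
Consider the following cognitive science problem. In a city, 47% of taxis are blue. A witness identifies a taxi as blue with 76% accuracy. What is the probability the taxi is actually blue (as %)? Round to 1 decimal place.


P(blue | says blue) = P(says blue | blue)*P(blue) / [P(says blue | blue)*P(blue) + P(says blue | not blue)*P(not blue)]
Numerator = 0.76 * 0.47 = 0.3572
False identification = 0.24 * 0.53 = 0.1272
P = 0.3572 / (0.3572 + 0.1272)
= 0.3572 / 0.4844
As percentage = 73.7


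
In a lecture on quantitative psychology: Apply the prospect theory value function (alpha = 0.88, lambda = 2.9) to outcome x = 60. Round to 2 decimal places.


Since x = 60 >= 0, use v(x) = x^0.88
60^0.88 = 36.709
v(60) = 36.71


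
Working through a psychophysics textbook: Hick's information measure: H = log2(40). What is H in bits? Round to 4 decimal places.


H = log2(n)
H = log2(40)
= 5.3219


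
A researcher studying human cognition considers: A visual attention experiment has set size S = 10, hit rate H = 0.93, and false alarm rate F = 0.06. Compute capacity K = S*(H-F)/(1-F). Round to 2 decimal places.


K = S * (H - F) / (1 - F)
H - F = 0.87
1 - F = 0.94
K = 10 * 0.87 / 0.94
= 9.26


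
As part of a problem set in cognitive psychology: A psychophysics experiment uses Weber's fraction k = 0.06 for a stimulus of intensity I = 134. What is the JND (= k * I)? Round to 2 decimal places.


JND = k * I
JND = 0.06 * 134
= 8.04


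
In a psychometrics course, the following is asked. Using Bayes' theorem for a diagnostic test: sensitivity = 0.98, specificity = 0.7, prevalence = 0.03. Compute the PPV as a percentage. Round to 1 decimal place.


PPV = (sens * prev) / (sens * prev + (1-spec) * (1-prev))
Numerator = 0.98 * 0.03 = 0.0294
P(positive and no disease) = (1 - spec) * (1 - prev) = (1 - 0.7) * (1 - 0.03) = 0.291
Denominator = 0.0294 + 0.291 = 0.3204
PPV = 0.0294 / 0.3204 = 0.09176
As percentage = 9.2


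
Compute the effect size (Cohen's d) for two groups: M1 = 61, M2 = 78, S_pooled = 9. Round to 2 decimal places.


Cohen's d = (M1 - M2) / S_pooled
= (61 - 78) / 9
= -17 / 9
= -1.89


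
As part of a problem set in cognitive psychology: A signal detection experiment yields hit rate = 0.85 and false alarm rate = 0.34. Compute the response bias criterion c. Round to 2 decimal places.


c = -0.5 * (z(HR) + z(FAR))
z(0.85) = 1.0364
z(0.34) = -0.4125
c = -0.5 * (1.0364 + -0.4125)
= -0.5 * 0.6239
= -0.31


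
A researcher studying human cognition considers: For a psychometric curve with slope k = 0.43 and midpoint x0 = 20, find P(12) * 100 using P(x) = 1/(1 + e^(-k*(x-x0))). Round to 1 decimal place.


P(x) = 1/(1 + e^(-0.43*(12 - 20)))
Exponent = -0.43 * -8 = 3.44
e^(3.44) = 31.186958
P = 1/(1 + 31.186958) = 0.031068
Percentage = 3.1


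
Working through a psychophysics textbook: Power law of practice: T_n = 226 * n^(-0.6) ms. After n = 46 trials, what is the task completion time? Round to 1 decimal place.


T_n = 226 * 46^(-0.6)
46^(-0.6) = 0.100541
T_n = 226 * 0.100541
= 22.7 ms


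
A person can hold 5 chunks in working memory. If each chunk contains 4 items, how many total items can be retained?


Total items = chunks * items_per_chunk
= 5 * 4
= 20


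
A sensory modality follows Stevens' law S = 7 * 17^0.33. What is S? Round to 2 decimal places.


S = 7 * 17^0.33
17^0.33 = 2.5471
S = 7 * 2.5471
= 17.83


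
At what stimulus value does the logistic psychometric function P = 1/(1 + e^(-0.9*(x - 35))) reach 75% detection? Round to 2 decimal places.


At P = 0.75: 0.75 = 1/(1 + e^(-k*(x-x0)))
Solving: e^(-k*(x-x0)) = 1/3
x = x0 + ln(3)/k
ln(3) = 1.0986
x = 35 + 1.0986/0.9
= 35 + 1.2207
= 36.22


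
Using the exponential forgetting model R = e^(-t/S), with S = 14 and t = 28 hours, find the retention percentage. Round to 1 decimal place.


R = e^(-t/S)
-t/S = -28/14 = -2.0
R = e^(-2.0) = 0.135335
Percentage = 0.135335 * 100
= 13.5


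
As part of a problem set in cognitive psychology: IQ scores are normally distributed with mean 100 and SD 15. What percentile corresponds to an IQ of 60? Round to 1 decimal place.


z = (IQ - mean) / SD
z = (60 - 100) / 15 = -2.6667
Percentile = Phi(-2.6667) * 100
Phi(-2.6667) = 0.00383
= 0.4


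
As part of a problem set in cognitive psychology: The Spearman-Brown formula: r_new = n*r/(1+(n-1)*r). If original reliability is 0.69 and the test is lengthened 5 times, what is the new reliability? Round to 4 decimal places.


r_new = n*r / (1 + (n-1)*r)
Numerator = 5 * 0.69 = 3.45
Denominator = 1 + 4 * 0.69 = 3.76
r_new = 3.45 / 3.76
= 0.9176


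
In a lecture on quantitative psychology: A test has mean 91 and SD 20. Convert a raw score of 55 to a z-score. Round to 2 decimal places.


z = (X - mu) / sigma
= (55 - 91) / 20
= -36 / 20
= -1.80


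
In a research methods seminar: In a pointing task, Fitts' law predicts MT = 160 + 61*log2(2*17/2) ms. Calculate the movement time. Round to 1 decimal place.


MT = 160 + 61 * log2(2*17/2)
2D/W = 17.0
log2(17.0) = 4.0875
MT = 160 + 61 * 4.0875
= 409.3 ms


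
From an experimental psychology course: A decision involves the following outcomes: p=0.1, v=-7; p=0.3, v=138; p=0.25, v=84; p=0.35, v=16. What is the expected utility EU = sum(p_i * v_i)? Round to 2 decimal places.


EU = sum(p_i * v_i)
0.1 * -7 = -0.7
0.3 * 138 = 41.4
0.25 * 84 = 21.0
0.35 * 16 = 5.6
EU = -0.7 + 41.4 + 21.0 + 5.6
= 67.30


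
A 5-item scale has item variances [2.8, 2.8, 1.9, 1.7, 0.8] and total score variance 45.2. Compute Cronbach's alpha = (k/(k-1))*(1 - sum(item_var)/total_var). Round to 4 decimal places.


alpha = (k/(k-1)) * (1 - sum(s_i^2)/s_total^2)
sum(item variances) = 10.0
k/(k-1) = 5/4 = 1.25
1 - 10.0/45.2 = 1 - 0.221239 = 0.778761
alpha = 1.25 * 0.778761
= 0.9735


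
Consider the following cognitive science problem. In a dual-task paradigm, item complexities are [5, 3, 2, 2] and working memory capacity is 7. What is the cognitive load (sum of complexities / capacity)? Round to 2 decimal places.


Total complexity = 5 + 3 + 2 + 2 = 12
Load = total / capacity = 12 / 7
= 1.71


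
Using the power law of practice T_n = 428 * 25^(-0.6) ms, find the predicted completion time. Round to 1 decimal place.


T_n = 428 * 25^(-0.6)
25^(-0.6) = 0.144956
T_n = 428 * 0.144956
= 62.0 ms


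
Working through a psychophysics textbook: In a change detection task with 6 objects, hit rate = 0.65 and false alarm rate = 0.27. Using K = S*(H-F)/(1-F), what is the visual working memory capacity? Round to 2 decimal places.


K = S * (H - F) / (1 - F)
H - F = 0.38
1 - F = 0.73
K = 6 * 0.38 / 0.73
= 3.12


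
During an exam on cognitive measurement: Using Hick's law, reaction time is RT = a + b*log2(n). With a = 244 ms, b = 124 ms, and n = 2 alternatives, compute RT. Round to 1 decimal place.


RT = 244 + 124 * log2(2)
log2(2) = 1.0
RT = 244 + 124 * 1.0
= 244 + 124.0
= 368.0 ms


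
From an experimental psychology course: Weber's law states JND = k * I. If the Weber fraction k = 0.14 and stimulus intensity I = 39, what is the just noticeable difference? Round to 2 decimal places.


JND = k * I
JND = 0.14 * 39
= 5.46


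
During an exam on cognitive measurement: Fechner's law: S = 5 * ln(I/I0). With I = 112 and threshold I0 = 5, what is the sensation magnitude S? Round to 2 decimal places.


S = 5 * ln(112/5)
I/I0 = 22.4
ln(22.4) = 3.1091
S = 5 * 3.1091
= 15.55


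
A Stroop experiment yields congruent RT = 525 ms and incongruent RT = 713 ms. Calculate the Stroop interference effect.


Stroop effect = RT(incongruent) - RT(congruent)
= 713 - 525
= 188 ms


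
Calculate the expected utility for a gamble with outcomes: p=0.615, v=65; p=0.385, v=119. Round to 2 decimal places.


EU = sum(p_i * v_i)
0.615 * 65 = 39.975
0.385 * 119 = 45.815
EU = 39.975 + 45.815
= 85.79


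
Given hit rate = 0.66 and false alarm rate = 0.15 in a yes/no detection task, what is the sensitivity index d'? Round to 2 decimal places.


d' = z(HR) - z(FAR)
z(0.66) = 0.4125
z(0.15) = -1.0364
d' = 0.4125 - -1.0364
= 1.45


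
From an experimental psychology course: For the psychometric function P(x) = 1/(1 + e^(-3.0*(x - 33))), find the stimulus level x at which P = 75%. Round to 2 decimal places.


At P = 0.75: 0.75 = 1/(1 + e^(-k*(x-x0)))
Solving: e^(-k*(x-x0)) = 1/3
x = x0 + ln(3)/k
ln(3) = 1.0986
x = 33 + 1.0986/3.0
= 33 + 0.3662
= 33.37


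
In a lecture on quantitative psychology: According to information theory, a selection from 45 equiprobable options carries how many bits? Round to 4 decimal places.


H = log2(n)
H = log2(45)
= 5.4919


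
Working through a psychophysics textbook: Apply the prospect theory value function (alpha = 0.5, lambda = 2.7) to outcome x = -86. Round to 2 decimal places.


Since x = -86 < 0, use v(x) = -lambda*(-x)^alpha
(-x) = 86
86^0.5 = 9.2736
v(-86) = -2.7 * 9.2736
= -25.04


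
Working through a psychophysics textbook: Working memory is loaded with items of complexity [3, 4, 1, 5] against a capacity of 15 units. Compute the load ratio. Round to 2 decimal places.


Total complexity = 3 + 4 + 1 + 5 = 13
Load = total / capacity = 13 / 15
= 0.87


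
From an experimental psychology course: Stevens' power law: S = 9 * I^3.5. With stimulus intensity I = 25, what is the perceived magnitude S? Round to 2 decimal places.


S = 9 * 25^3.5
25^3.5 = 78125.0
S = 9 * 78125.0
= 703125.00


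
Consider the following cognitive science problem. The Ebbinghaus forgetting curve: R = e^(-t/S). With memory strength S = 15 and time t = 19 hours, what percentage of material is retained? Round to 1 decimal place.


R = e^(-t/S)
-t/S = -19/15 = -1.266667
R = e^(-1.266667) = 0.281769
Percentage = 0.281769 * 100
= 28.2


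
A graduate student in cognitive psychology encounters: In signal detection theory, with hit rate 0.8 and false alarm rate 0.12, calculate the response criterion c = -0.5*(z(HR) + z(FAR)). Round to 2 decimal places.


c = -0.5 * (z(HR) + z(FAR))
z(0.8) = 0.8416
z(0.12) = -1.175
c = -0.5 * (0.8416 + -1.175)
= -0.5 * -0.3334
= 0.17


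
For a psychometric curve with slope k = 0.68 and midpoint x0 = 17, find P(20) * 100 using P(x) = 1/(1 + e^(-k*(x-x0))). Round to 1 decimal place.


P(x) = 1/(1 + e^(-0.68*(20 - 17)))
Exponent = -0.68 * 3 = -2.04
e^(-2.04) = 0.130029
P = 1/(1 + 0.130029) = 0.884933
Percentage = 88.5


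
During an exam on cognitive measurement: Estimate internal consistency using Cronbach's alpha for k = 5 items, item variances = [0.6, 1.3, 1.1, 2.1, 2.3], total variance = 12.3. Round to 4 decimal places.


alpha = (k/(k-1)) * (1 - sum(s_i^2)/s_total^2)
sum(item variances) = 7.4
k/(k-1) = 5/4 = 1.25
1 - 7.4/12.3 = 1 - 0.601626 = 0.398374
alpha = 1.25 * 0.398374
= 0.4980


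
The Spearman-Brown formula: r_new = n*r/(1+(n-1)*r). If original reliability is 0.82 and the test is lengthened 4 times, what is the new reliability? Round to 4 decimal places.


r_new = n*r / (1 + (n-1)*r)
Numerator = 4 * 0.82 = 3.28
Denominator = 1 + 3 * 0.82 = 3.46
r_new = 3.28 / 3.46
= 0.9480


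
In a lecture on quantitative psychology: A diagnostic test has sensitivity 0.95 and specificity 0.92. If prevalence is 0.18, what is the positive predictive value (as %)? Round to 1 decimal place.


PPV = (sens * prev) / (sens * prev + (1-spec) * (1-prev))
Numerator = 0.95 * 0.18 = 0.171
P(positive and no disease) = (1 - spec) * (1 - prev) = (1 - 0.92) * (1 - 0.18) = 0.0656
Denominator = 0.171 + 0.0656 = 0.2366
PPV = 0.171 / 0.2366 = 0.722739
As percentage = 72.3


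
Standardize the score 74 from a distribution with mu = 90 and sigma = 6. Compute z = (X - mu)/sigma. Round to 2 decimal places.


z = (X - mu) / sigma
= (74 - 90) / 6
= -16 / 6
= -2.67


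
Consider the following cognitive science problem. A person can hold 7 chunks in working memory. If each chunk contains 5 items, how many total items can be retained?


Total items = chunks * items_per_chunk
= 7 * 5
= 35


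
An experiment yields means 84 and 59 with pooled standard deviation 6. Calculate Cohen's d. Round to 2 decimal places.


Cohen's d = (M1 - M2) / S_pooled
= (84 - 59) / 6
= 25 / 6
= 4.17


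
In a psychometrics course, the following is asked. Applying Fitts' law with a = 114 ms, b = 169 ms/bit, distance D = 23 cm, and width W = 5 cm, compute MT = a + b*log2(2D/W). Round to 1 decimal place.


MT = 114 + 169 * log2(2*23/5)
2D/W = 9.2
log2(9.2) = 3.2016
MT = 114 + 169 * 3.2016
= 655.1 ms


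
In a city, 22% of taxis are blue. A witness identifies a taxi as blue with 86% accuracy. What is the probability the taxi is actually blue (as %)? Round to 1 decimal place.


P(blue | says blue) = P(says blue | blue)*P(blue) / [P(says blue | blue)*P(blue) + P(says blue | not blue)*P(not blue)]
Numerator = 0.86 * 0.22 = 0.1892
False identification = 0.14 * 0.78 = 0.1092
P = 0.1892 / (0.1892 + 0.1092)
= 0.1892 / 0.2984
As percentage = 63.4


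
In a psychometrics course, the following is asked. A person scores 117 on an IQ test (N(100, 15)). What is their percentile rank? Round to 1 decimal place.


z = (IQ - mean) / SD
z = (117 - 100) / 15 = 1.1333
Percentile = Phi(1.1333) * 100
Phi(1.1333) = 0.871456
= 87.1


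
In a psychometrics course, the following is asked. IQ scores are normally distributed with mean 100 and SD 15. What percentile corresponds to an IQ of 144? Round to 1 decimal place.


z = (IQ - mean) / SD
z = (144 - 100) / 15 = 2.9333
Percentile = Phi(2.9333) * 100
Phi(2.9333) = 0.998323
= 99.8


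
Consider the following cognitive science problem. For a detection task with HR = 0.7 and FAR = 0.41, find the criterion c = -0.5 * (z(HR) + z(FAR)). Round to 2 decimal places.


c = -0.5 * (z(HR) + z(FAR))
z(0.7) = 0.5244
z(0.41) = -0.2275
c = -0.5 * (0.5244 + -0.2275)
= -0.5 * 0.2969
= -0.15


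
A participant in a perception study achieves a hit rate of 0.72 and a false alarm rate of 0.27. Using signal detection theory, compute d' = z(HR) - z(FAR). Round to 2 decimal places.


d' = z(HR) - z(FAR)
z(0.72) = 0.5828
z(0.27) = -0.6128
d' = 0.5828 - -0.6128
= 1.20


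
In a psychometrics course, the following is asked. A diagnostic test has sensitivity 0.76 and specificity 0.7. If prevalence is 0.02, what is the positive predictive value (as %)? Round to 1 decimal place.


PPV = (sens * prev) / (sens * prev + (1-spec) * (1-prev))
Numerator = 0.76 * 0.02 = 0.0152
P(positive and no disease) = (1 - spec) * (1 - prev) = (1 - 0.7) * (1 - 0.02) = 0.294
Denominator = 0.0152 + 0.294 = 0.3092
PPV = 0.0152 / 0.3092 = 0.049159
As percentage = 4.9


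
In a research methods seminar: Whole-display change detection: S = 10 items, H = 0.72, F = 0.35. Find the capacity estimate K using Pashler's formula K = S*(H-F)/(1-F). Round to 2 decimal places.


K = S * (H - F) / (1 - F)
H - F = 0.37
1 - F = 0.65
K = 10 * 0.37 / 0.65
= 5.69


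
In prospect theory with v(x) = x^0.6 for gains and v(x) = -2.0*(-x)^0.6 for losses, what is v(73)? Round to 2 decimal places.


Since x = 73 >= 0, use v(x) = x^0.6
73^0.6 = 13.1218
v(73) = 13.12


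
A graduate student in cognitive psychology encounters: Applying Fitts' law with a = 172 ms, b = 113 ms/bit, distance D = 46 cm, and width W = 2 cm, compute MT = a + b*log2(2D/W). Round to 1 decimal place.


MT = 172 + 113 * log2(2*46/2)
2D/W = 46.0
log2(46.0) = 5.5236
MT = 172 + 113 * 5.5236
= 796.2 ms


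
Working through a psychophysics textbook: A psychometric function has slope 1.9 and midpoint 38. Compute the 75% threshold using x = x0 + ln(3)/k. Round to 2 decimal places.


At P = 0.75: 0.75 = 1/(1 + e^(-k*(x-x0)))
Solving: e^(-k*(x-x0)) = 1/3
x = x0 + ln(3)/k
ln(3) = 1.0986
x = 38 + 1.0986/1.9
= 38 + 0.5782
= 38.58


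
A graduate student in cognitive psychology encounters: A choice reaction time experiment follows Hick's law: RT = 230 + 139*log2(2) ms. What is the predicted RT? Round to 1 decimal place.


RT = 230 + 139 * log2(2)
log2(2) = 1.0
RT = 230 + 139 * 1.0
= 230 + 139.0
= 369.0 ms


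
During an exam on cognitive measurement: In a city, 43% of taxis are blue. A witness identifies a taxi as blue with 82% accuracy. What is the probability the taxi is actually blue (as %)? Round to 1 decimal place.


P(blue | says blue) = P(says blue | blue)*P(blue) / [P(says blue | blue)*P(blue) + P(says blue | not blue)*P(not blue)]
Numerator = 0.82 * 0.43 = 0.3526
False identification = 0.18 * 0.57 = 0.1026
P = 0.3526 / (0.3526 + 0.1026)
= 0.3526 / 0.4552
As percentage = 77.5


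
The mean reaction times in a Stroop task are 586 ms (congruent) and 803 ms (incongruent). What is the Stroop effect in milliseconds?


Stroop effect = RT(incongruent) - RT(congruent)
= 803 - 586
= 217 ms
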